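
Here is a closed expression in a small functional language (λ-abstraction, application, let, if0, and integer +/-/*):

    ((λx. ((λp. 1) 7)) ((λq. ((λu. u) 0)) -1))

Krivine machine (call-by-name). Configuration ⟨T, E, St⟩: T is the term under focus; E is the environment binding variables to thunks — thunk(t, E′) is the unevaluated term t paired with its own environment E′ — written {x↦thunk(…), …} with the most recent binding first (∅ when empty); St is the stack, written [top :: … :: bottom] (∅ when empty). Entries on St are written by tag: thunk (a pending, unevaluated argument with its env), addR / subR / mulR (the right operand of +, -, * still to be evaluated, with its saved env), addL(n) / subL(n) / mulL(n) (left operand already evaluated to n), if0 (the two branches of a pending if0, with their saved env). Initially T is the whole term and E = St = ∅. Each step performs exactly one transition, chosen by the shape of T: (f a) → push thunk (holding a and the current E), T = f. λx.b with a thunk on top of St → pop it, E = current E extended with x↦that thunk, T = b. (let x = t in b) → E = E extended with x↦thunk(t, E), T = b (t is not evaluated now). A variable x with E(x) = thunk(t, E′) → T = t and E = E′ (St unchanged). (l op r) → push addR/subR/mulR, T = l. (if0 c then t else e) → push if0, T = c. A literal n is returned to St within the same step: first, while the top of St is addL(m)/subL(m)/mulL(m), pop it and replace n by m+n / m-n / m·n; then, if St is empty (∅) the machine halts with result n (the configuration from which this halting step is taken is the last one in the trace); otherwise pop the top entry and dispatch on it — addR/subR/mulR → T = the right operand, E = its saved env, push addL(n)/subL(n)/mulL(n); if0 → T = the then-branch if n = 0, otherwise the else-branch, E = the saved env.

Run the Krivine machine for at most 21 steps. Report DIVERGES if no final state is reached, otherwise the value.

0. <T=((λx. ((λp. 1) 7)) ((λq. ((λu. u) 0)) -1)), E=∅, St=∅>
1. <T=(λx. ((λp. 1) 7)), E=∅, St=[thunk]>
2. <T=((λp. 1) 7), E={x↦thunk(((λq. ((λu. u) 0)) -1), ∅)}, St=∅>
3. <T=(λp. 1), E={x↦thunk(((λq. ((λu. u) 0)) -1), ∅)}, St=[thunk]>
4. <T=1, E={p↦thunk(7, {x↦thunk(((λq. ((λu. u) 0)) -1), ∅)}), x↦thunk(((λq. ((λu. u) 0)) -1), ∅)}, St=∅>
→ final value 1

Answer: 1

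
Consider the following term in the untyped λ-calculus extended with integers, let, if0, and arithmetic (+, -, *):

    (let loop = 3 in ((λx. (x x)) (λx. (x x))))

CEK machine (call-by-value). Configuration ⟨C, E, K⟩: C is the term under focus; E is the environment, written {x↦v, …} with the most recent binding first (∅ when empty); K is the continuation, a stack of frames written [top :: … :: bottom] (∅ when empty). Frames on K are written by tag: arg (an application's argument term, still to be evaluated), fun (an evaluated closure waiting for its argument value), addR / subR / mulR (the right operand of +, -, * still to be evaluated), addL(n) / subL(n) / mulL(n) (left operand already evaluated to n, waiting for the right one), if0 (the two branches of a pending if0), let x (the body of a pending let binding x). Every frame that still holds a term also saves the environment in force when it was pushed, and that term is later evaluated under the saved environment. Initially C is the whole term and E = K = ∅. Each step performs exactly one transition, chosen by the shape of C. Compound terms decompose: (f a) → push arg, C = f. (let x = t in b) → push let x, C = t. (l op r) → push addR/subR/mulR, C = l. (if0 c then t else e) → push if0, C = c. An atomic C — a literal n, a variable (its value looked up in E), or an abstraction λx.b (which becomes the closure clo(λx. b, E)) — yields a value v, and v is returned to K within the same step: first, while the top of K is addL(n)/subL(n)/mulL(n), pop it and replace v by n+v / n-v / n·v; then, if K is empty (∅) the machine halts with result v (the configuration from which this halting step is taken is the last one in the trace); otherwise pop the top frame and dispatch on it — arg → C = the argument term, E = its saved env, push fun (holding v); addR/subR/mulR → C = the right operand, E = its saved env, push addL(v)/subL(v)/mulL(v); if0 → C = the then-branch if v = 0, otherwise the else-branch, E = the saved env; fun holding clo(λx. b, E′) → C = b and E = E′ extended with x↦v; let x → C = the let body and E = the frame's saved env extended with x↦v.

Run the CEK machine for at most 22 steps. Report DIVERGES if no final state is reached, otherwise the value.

Answer: DIVERGES (no final state within 22 steps)

Machine steps:
t=0: [C=(let loop = 3 in ((λx. (x x)) (λx. (x x)))) | E=∅ | K=∅]
t=1: [C=3 | E=∅ | K=[let loop]]
t=2: [C=((λx. (x x)) (λx. (x x))) | E={loop↦3} | K=∅]
t=3: [C=(λx. (x x)) | E={loop↦3} | K=[arg]]
t=4: [C=(λx. (x x)) | E={loop↦3} | K=[fun]]
t=5: [C=(x x) | E={x↦clo(λx. (x x), {loop↦3}), loop↦3} | K=∅]
t=6: [C=x | E={x↦clo(λx. (x x), {loop↦3}), loop↦3} | K=[arg]]
t=7: [C=x | E={x↦clo(λx. (x x), {loop↦3}), loop↦3} | K=[fun]]
… configuration repeats with period 3 (steps 5–7 recur indefinitely) …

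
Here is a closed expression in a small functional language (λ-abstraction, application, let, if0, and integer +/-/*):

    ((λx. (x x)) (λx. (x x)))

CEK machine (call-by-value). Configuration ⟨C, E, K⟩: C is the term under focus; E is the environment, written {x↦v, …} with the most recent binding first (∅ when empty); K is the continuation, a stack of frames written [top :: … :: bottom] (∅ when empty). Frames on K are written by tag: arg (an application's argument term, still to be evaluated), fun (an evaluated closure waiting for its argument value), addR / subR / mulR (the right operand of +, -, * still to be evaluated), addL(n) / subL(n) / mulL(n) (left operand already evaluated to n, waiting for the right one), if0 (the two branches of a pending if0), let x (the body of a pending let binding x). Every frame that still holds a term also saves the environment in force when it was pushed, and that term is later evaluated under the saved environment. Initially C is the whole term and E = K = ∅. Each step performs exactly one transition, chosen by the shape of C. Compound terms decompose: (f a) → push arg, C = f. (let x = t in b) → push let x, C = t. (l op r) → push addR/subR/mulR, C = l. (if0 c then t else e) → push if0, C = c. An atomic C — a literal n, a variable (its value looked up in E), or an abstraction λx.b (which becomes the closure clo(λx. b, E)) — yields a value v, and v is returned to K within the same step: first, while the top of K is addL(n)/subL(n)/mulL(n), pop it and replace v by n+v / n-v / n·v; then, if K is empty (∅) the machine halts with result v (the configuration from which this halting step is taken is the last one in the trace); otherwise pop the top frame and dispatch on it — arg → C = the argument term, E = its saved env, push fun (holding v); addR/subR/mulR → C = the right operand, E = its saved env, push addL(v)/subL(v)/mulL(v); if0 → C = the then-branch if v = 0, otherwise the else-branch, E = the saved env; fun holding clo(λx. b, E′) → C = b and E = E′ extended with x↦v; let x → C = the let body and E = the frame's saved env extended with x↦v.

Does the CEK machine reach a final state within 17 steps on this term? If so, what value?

0. <C=((λx. (x x)) (λx. (x x))), E=∅, K=∅>
1. <C=(λx. (x x)), E=∅, K=[arg]>
2. <C=(λx. (x x)), E=∅, K=[fun]>
3. <C=(x x), E={x↦clo(λx. (x x), ∅)}, K=∅>
4. <C=x, E={x↦clo(λx. (x x), ∅)}, K=[arg]>
5. <C=x, E={x↦clo(λx. (x x), ∅)}, K=[fun]>
… configuration repeats with period 3 (steps 3–5 recur indefinitely) …

Answer: DIVERGES (no final state within 17 steps)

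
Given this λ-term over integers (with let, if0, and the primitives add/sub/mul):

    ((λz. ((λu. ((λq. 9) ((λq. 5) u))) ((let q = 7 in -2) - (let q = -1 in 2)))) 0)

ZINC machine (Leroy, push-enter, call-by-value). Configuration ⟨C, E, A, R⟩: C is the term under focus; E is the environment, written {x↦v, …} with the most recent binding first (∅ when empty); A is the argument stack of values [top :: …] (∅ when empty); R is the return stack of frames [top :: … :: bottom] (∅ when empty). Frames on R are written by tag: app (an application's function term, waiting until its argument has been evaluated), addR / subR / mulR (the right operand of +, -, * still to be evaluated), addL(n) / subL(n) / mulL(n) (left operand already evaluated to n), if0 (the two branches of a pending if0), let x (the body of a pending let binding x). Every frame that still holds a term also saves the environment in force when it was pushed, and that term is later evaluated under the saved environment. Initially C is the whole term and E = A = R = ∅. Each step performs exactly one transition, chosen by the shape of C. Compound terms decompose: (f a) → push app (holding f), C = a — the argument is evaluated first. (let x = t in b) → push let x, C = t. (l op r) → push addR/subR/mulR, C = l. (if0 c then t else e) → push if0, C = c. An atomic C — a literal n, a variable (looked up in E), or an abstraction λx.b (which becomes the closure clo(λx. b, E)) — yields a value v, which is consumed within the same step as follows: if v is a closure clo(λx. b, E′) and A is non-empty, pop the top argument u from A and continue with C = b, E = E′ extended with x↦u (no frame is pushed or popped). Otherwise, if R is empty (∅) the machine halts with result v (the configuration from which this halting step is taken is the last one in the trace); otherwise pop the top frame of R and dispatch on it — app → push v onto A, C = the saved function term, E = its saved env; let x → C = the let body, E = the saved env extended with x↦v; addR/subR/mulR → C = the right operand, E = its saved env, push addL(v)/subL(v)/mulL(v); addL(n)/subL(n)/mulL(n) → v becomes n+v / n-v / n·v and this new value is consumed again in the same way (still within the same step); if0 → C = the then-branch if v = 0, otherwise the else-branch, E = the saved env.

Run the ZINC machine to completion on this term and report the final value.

[0] [C=((λz. ((λu. ((λq. 9) ((λq. 5) u))) ((let q = 7 in -2) - (let q = -1 in 2)))) 0) | E=∅ | A=∅ | R=∅]
[1] [C=0 | E=∅ | A=∅ | R=[app]]
[2] [C=(λz. ((λu. ((λq. 9) ((λq. 5) u))) ((let q = 7 in -2) - (let q = -1 in 2)))) | E=∅ | A=[0] | R=∅]
[3] [C=((λu. ((λq. 9) ((λq. 5) u))) ((let q = 7 in -2) - (let q = -1 in 2))) | E={z↦0} | A=∅ | R=∅]
[4] [C=((let q = 7 in -2) - (let q = -1 in 2)) | E={z↦0} | A=∅ | R=[app]]
[5] [C=(let q = 7 in -2) | E={z↦0} | A=∅ | R=[subR :: app]]
[6] [C=7 | E={z↦0} | A=∅ | R=[let q :: subR :: app]]
[7] [C=-2 | E={q↦7, z↦0} | A=∅ | R=[subR :: app]]
[8] [C=(let q = -1 in 2) | E={z↦0} | A=∅ | R=[subL(-2) :: app]]
[9] [C=-1 | E={z↦0} | A=∅ | R=[let q :: subL(-2) :: app]]
[10] [C=2 | E={q↦-1, z↦0} | A=∅ | R=[subL(-2) :: app]]
[11] [C=(λu. ((λq. 9) ((λq. 5) u))) | E={z↦0} | A=[-4] | R=∅]
[12] [C=((λq. 9) ((λq. 5) u)) | E={u↦-4, z↦0} | A=∅ | R=∅]
[13] [C=((λq. 5) u) | E={u↦-4, z↦0} | A=∅ | R=[app]]
[14] [C=u | E={u↦-4, z↦0} | A=∅ | R=[app :: app]]
[15] [C=(λq. 5) | E={u↦-4, z↦0} | A=[-4] | R=[app]]
[16] [C=5 | E={q↦-4, u↦-4, z↦0} | A=∅ | R=[app]]
[17] [C=(λq. 9) | E={u↦-4, z↦0} | A=[5] | R=∅]
[18] [C=9 | E={q↦5, u↦-4, z↦0} | A=∅ | R=∅]
→ final value 9

Answer: 9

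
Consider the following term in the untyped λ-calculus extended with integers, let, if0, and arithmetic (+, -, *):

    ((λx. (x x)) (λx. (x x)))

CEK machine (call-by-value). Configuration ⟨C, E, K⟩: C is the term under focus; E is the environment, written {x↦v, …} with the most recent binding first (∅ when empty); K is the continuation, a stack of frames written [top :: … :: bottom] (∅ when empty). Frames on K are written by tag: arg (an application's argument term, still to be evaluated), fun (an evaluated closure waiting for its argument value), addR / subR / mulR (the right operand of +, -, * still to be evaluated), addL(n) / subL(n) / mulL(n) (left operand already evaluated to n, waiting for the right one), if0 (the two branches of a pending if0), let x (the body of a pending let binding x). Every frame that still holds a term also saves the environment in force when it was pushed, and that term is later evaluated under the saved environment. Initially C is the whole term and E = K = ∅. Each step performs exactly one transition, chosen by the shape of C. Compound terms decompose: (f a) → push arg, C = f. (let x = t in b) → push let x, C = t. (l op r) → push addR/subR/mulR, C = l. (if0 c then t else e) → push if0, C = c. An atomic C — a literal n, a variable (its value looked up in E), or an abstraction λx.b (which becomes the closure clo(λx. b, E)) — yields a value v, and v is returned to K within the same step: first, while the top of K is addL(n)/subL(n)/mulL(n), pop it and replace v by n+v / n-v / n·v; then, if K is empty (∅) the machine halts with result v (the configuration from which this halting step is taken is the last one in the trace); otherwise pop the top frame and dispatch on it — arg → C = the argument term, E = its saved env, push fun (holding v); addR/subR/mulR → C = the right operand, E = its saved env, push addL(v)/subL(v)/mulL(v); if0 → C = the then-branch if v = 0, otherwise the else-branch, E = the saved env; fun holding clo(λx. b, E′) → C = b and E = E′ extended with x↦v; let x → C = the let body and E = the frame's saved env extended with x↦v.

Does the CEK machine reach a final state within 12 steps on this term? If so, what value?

t=0: [C=((λx. (x x)) (λx. (x x))) | E=∅ | K=∅]
t=1: [C=(λx. (x x)) | E=∅ | K=[arg]]
t=2: [C=(λx. (x x)) | E=∅ | K=[fun]]
t=3: [C=(x x) | E={x↦clo(λx. (x x), ∅)} | K=∅]
t=4: [C=x | E={x↦clo(λx. (x x), ∅)} | K=[arg]]
t=5: [C=x | E={x↦clo(λx. (x x), ∅)} | K=[fun]]
… configuration repeats with period 3 (steps 3–5 recur indefinitely) …

Answer: DIVERGES (no final state within 12 steps)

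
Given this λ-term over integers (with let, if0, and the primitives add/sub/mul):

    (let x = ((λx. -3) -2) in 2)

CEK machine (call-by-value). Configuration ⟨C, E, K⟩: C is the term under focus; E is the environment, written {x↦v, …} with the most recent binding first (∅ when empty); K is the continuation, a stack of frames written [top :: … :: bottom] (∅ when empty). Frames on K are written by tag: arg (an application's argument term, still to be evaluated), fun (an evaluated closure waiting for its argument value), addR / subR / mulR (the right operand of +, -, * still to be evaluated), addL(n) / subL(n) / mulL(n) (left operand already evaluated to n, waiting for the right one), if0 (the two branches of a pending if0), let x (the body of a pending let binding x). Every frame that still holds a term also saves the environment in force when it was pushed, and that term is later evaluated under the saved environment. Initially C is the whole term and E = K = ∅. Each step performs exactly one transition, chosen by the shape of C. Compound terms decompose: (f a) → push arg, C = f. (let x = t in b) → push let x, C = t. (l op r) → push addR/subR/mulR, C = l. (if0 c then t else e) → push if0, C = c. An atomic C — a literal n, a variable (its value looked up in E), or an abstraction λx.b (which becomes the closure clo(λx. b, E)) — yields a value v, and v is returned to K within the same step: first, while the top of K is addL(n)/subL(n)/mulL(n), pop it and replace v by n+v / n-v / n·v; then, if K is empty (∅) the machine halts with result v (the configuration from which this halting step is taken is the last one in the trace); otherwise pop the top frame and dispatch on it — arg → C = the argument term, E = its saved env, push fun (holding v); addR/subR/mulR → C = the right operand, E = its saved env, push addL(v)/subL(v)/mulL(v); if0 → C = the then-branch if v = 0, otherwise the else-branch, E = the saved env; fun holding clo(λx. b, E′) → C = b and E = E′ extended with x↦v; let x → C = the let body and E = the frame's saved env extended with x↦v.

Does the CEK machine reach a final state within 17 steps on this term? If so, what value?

[0] ⟨C=(let x = ((λx. -3) -2) in 2); E=∅; K=∅⟩
[1] ⟨C=((λx. -3) -2); E=∅; K=[let x]⟩
[2] ⟨C=(λx. -3); E=∅; K=[arg :: let x]⟩
[3] ⟨C=-2; E=∅; K=[fun :: let x]⟩
[4] ⟨C=-3; E={x↦-2}; K=[let x]⟩
[5] ⟨C=2; E={x↦-3}; K=∅⟩
→ final value 2

Answer: 2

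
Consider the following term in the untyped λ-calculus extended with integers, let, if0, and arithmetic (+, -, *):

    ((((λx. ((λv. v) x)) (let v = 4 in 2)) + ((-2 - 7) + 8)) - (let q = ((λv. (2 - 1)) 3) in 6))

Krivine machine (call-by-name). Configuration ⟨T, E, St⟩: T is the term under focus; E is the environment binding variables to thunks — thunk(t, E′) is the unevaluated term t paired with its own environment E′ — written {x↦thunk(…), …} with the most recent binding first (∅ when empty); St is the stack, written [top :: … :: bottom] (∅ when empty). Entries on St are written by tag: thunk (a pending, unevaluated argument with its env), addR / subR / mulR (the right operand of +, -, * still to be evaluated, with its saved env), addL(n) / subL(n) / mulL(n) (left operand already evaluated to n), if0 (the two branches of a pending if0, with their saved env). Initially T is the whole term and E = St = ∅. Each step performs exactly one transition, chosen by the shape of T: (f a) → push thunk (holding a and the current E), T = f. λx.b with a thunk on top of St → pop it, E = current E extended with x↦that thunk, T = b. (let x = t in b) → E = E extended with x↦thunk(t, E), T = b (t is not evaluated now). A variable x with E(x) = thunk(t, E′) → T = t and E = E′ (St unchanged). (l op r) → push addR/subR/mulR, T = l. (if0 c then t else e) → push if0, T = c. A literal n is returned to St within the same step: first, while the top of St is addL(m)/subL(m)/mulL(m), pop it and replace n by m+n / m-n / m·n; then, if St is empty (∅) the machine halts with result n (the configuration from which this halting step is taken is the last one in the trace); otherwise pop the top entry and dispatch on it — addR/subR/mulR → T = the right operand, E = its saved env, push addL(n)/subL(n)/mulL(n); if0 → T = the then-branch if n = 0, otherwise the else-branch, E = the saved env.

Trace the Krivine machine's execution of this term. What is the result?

[0] ⟨T=((((λx. ((λv. v) x)) (let v = 4 in 2)) + ((-2 - 7) + 8)) - (let q = ((λv. (2 - 1)) 3) in 6)); E=∅; St=∅⟩
[1] ⟨T=(((λx. ((λv. v) x)) (let v = 4 in 2)) + ((-2 - 7) + 8)); E=∅; St=[subR]⟩
[2] ⟨T=((λx. ((λv. v) x)) (let v = 4 in 2)); E=∅; St=[addR :: subR]⟩
[3] ⟨T=(λx. ((λv. v) x)); E=∅; St=[thunk :: addR :: subR]⟩
[4] ⟨T=((λv. v) x); E={x↦thunk((let v = 4 in 2), ∅)}; St=[addR :: subR]⟩
[5] ⟨T=(λv. v); E={x↦thunk((let v = 4 in 2), ∅)}; St=[thunk :: addR :: subR]⟩
[6] ⟨T=v; E={v↦thunk(x, {x↦thunk((let v = 4 in 2), ∅)}), x↦thunk((let v = 4 in 2), ∅)}; St=[addR :: subR]⟩
[7] ⟨T=x; E={x↦thunk((let v = 4 in 2), ∅)}; St=[addR :: subR]⟩
[8] ⟨T=(let v = 4 in 2); E=∅; St=[addR :: subR]⟩
[9] ⟨T=2; E={v↦thunk(4, ∅)}; St=[addR :: subR]⟩
[10] ⟨T=((-2 - 7) + 8); E=∅; St=[addL(2) :: subR]⟩
[11] ⟨T=(-2 - 7); E=∅; St=[addR :: addL(2) :: subR]⟩
[12] ⟨T=-2; E=∅; St=[subR :: addR :: addL(2) :: subR]⟩
[13] ⟨T=7; E=∅; St=[subL(-2) :: addR :: addL(2) :: subR]⟩
[14] ⟨T=8; E=∅; St=[addL(-9) :: addL(2) :: subR]⟩
[15] ⟨T=(let q = ((λv. (2 - 1)) 3) in 6); E=∅; St=[subL(1)]⟩
[16] ⟨T=6; E={q↦thunk(((λv. (2 - 1)) 3), ∅)}; St=[subL(1)]⟩
→ final value -5

Answer: -5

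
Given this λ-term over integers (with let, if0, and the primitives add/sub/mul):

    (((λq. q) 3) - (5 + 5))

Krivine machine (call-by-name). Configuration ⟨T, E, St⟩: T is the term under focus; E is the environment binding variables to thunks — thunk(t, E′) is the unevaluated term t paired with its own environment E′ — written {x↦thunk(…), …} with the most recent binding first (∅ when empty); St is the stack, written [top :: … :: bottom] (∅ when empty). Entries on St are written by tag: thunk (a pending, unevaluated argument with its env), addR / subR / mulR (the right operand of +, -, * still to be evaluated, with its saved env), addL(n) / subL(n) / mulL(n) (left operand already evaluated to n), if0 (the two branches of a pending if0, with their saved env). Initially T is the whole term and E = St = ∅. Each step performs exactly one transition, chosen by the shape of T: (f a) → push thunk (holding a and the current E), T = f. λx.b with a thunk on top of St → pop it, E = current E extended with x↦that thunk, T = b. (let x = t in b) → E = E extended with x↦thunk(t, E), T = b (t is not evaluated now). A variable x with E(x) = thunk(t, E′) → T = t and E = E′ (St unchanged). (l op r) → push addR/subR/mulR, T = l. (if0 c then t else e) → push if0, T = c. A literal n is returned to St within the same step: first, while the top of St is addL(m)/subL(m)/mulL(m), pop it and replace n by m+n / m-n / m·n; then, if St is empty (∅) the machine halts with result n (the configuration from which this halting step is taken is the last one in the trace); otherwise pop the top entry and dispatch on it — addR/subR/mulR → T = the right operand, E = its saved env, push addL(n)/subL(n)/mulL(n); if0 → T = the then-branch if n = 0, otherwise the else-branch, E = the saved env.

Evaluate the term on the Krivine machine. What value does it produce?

step 0: [T=(((λq. q) 3) - (5 + 5)) | E=∅ | St=∅]
step 1: [T=((λq. q) 3) | E=∅ | St=[subR]]
step 2: [T=(λq. q) | E=∅ | St=[thunk :: subR]]
step 3: [T=q | E={q↦thunk(3, ∅)} | St=[subR]]
step 4: [T=3 | E=∅ | St=[subR]]
step 5: [T=(5 + 5) | E=∅ | St=[subL(3)]]
step 6: [T=5 | E=∅ | St=[addR :: subL(3)]]
step 7: [T=5 | E=∅ | St=[addL(5) :: subL(3)]]
→ final value -7

Answer: -7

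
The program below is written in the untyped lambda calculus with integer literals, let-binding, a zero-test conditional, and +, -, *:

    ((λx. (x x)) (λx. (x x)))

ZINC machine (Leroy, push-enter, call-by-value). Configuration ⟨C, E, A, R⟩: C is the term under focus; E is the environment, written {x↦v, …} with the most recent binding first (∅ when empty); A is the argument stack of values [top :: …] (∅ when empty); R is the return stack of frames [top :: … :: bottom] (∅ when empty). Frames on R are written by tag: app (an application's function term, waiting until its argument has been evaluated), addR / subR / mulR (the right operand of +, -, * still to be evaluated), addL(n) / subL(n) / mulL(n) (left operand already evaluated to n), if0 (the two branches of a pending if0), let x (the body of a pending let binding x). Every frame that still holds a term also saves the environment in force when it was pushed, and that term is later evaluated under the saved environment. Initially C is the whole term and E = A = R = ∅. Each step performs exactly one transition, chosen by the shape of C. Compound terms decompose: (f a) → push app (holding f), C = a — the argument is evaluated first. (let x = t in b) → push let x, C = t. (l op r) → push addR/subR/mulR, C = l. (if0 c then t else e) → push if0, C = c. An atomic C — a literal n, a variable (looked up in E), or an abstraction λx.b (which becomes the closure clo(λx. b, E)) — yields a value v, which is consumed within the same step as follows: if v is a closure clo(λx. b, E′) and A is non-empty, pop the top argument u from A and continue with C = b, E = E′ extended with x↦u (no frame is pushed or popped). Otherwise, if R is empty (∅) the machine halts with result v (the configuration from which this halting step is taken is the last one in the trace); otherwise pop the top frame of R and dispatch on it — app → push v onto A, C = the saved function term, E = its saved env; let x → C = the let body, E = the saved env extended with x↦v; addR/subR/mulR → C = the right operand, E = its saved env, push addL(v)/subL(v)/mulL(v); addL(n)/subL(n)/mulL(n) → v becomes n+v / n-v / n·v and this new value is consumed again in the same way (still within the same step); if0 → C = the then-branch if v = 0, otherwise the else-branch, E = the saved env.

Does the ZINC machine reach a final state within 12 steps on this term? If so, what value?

Answer: DIVERGES (no final state within 12 steps)

Derivation:
[0] [C=((λx. (x x)) (λx. (x x))) | E=∅ | A=∅ | R=∅]
[1] [C=(λx. (x x)) | E=∅ | A=∅ | R=[app]]
[2] [C=(λx. (x x)) | E=∅ | A=[clo(λx. (x x), ∅)] | R=∅]
[3] [C=(x x) | E={x↦clo(λx. (x x), ∅)} | A=∅ | R=∅]
[4] [C=x | E={x↦clo(λx. (x x), ∅)} | A=∅ | R=[app]]
[5] [C=x | E={x↦clo(λx. (x x), ∅)} | A=[clo(λx. (x x), ∅)] | R=∅]
… configuration repeats with period 3 (steps 3–5 recur indefinitely) …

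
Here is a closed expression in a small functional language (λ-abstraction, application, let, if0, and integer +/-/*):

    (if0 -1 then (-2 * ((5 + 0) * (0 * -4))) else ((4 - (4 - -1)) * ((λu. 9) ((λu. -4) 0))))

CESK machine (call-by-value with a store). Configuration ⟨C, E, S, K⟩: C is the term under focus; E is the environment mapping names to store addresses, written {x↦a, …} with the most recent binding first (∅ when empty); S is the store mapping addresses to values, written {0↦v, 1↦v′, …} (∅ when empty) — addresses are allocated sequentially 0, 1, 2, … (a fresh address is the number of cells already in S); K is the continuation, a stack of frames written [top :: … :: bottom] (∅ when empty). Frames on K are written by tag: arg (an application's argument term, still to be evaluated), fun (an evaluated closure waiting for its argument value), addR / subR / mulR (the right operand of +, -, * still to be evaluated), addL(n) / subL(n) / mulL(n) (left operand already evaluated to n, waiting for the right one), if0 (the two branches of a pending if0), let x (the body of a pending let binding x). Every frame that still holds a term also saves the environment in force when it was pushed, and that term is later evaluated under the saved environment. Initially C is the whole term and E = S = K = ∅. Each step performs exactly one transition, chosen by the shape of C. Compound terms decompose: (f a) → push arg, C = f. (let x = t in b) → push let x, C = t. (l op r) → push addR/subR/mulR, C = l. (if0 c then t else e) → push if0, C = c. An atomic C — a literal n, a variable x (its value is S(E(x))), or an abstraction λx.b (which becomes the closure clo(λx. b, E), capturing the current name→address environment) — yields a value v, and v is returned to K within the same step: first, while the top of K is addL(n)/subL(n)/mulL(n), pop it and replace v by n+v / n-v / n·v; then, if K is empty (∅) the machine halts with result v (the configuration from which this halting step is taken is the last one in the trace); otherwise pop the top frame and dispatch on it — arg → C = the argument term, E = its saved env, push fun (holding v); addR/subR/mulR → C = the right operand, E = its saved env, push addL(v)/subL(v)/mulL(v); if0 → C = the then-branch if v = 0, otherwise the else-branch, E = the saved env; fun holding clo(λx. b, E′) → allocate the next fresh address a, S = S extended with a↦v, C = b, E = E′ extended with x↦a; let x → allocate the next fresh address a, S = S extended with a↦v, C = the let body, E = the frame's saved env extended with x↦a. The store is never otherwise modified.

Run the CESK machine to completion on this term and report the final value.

0. [C=(if0 -1 then (-2 * ((5 + 0) * (0 * -4))) else ((4 - (4 - -1)) * ((λu. 9) ((λu. -4) 0)))) | E=∅ | S=∅ | K=∅]
1. [C=-1 | E=∅ | S=∅ | K=[if0]]
2. [C=((4 - (4 - -1)) * ((λu. 9) ((λu. -4) 0))) | E=∅ | S=∅ | K=∅]
3. [C=(4 - (4 - -1)) | E=∅ | S=∅ | K=[mulR]]
4. [C=4 | E=∅ | S=∅ | K=[subR :: mulR]]
5. [C=(4 - -1) | E=∅ | S=∅ | K=[subL(4) :: mulR]]
6. [C=4 | E=∅ | S=∅ | K=[subR :: subL(4) :: mulR]]
7. [C=-1 | E=∅ | S=∅ | K=[subL(4) :: subL(4) :: mulR]]
8. [C=((λu. 9) ((λu. -4) 0)) | E=∅ | S=∅ | K=[mulL(-1)]]
9. [C=(λu. 9) | E=∅ | S=∅ | K=[arg :: mulL(-1)]]
10. [C=((λu. -4) 0) | E=∅ | S=∅ | K=[fun :: mulL(-1)]]
11. [C=(λu. -4) | E=∅ | S=∅ | K=[arg :: fun :: mulL(-1)]]
12. [C=0 | E=∅ | S=∅ | K=[fun :: fun :: mulL(-1)]]
13. [C=-4 | E={u↦0} | S={0↦0} | K=[fun :: mulL(-1)]]
14. [C=9 | E={u↦1} | S={0↦0, 1↦-4} | K=[mulL(-1)]]
→ final value -9

Answer: -9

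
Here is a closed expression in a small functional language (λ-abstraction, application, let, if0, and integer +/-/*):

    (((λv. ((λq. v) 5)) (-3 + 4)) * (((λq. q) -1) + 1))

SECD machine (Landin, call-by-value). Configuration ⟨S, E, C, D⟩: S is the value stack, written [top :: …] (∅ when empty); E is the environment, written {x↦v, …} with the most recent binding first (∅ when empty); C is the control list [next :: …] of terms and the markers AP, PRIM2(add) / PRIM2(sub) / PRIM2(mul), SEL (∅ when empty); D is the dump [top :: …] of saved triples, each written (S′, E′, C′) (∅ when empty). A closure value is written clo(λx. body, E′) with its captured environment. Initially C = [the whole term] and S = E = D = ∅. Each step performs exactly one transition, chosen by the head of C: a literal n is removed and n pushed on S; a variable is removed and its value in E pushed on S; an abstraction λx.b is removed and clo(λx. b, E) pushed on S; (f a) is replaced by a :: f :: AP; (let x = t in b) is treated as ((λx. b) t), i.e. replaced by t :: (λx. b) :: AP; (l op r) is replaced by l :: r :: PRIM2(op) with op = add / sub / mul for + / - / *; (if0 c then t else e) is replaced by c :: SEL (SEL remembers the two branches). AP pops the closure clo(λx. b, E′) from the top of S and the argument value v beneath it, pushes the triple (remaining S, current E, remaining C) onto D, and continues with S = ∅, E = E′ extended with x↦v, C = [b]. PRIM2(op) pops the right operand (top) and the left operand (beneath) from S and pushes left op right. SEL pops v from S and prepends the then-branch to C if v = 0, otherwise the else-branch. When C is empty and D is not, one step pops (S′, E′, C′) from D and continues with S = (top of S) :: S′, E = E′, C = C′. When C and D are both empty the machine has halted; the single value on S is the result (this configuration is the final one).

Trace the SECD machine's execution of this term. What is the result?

step 0: [S=∅ | E=∅ | C=[(((λv. ((λq. v) 5)) (-3 + 4)) * (((λq. q) -1) + 1))] | D=∅]
step 1: [S=∅ | E=∅ | C=[((λv. ((λq. v) 5)) (-3 + 4)) :: (((λq. q) -1) + 1) :: PRIM2(mul)] | D=∅]
step 2: [S=∅ | E=∅ | C=[(-3 + 4) :: (λv. ((λq. v) 5)) :: AP :: (((λq. q) -1) + 1) :: PRIM2(mul)] | D=∅]
step 3: [S=∅ | E=∅ | C=[-3 :: 4 :: PRIM2(add) :: (λv. ((λq. v) 5)) :: AP :: (((λq. q) -1) + 1) :: PRIM2(mul)] | D=∅]
step 4: [S=[-3] | E=∅ | C=[4 :: PRIM2(add) :: (λv. ((λq. v) 5)) :: AP :: (((λq. q) -1) + 1) :: PRIM2(mul)] | D=∅]
step 5: [S=[4 :: -3] | E=∅ | C=[PRIM2(add) :: (λv. ((λq. v) 5)) :: AP :: (((λq. q) -1) + 1) :: PRIM2(mul)] | D=∅]
step 6: [S=[1] | E=∅ | C=[(λv. ((λq. v) 5)) :: AP :: (((λq. q) -1) + 1) :: PRIM2(mul)] | D=∅]
step 7: [S=[clo(λv. ((λq. v) 5), ∅) :: 1] | E=∅ | C=[AP :: (((λq. q) -1) + 1) :: PRIM2(mul)] | D=∅]
step 8: [S=∅ | E={v↦1} | C=[((λq. v) 5)] | D=[(∅, ∅, [(((λq. q) -1) + 1) :: PRIM2(mul)])]]
step 9: [S=∅ | E={v↦1} | C=[5 :: (λq. v) :: AP] | D=[(∅, ∅, [(((λq. q) -1) + 1) :: PRIM2(mul)])]]
step 10: [S=[5] | E={v↦1} | C=[(λq. v) :: AP] | D=[(∅, ∅, [(((λq. q) -1) + 1) :: PRIM2(mul)])]]
step 11: [S=[clo(λq. v, {v↦1}) :: 5] | E={v↦1} | C=[AP] | D=[(∅, ∅, [(((λq. q) -1) + 1) :: PRIM2(mul)])]]
step 12: [S=∅ | E={q↦5, v↦1} | C=[v] | D=[(∅, {v↦1}, ∅) :: (∅, ∅, [(((λq. q) -1) + 1) :: PRIM2(mul)])]]
step 13: [S=[1] | E={q↦5, v↦1} | C=∅ | D=[(∅, {v↦1}, ∅) :: (∅, ∅, [(((λq. q) -1) + 1) :: PRIM2(mul)])]]
step 14: [S=[1] | E={v↦1} | C=∅ | D=[(∅, ∅, [(((λq. q) -1) + 1) :: PRIM2(mul)])]]
step 15: [S=[1] | E=∅ | C=[(((λq. q) -1) + 1) :: PRIM2(mul)] | D=∅]
step 16: [S=[1] | E=∅ | C=[((λq. q) -1) :: 1 :: PRIM2(add) :: PRIM2(mul)] | D=∅]
step 17: [S=[1] | E=∅ | C=[-1 :: (λq. q) :: AP :: 1 :: PRIM2(add) :: PRIM2(mul)] | D=∅]
step 18: [S=[-1 :: 1] | E=∅ | C=[(λq. q) :: AP :: 1 :: PRIM2(add) :: PRIM2(mul)] | D=∅]
step 19: [S=[clo(λq. q, ∅) :: -1 :: 1] | E=∅ | C=[AP :: 1 :: PRIM2(add) :: PRIM2(mul)] | D=∅]
step 20: [S=∅ | E={q↦-1} | C=[q] | D=[([1], ∅, [1 :: PRIM2(add) :: PRIM2(mul)])]]
step 21: [S=[-1] | E={q↦-1} | C=∅ | D=[([1], ∅, [1 :: PRIM2(add) :: PRIM2(mul)])]]
step 22: [S=[-1 :: 1] | E=∅ | C=[1 :: PRIM2(add) :: PRIM2(mul)] | D=∅]
step 23: [S=[1 :: -1 :: 1] | E=∅ | C=[PRIM2(add) :: PRIM2(mul)] | D=∅]
step 24: [S=[0 :: 1] | E=∅ | C=[PRIM2(mul)] | D=∅]
step 25: [S=[0] | E=∅ | C=∅ | D=∅]
→ final value 0

Answer: 0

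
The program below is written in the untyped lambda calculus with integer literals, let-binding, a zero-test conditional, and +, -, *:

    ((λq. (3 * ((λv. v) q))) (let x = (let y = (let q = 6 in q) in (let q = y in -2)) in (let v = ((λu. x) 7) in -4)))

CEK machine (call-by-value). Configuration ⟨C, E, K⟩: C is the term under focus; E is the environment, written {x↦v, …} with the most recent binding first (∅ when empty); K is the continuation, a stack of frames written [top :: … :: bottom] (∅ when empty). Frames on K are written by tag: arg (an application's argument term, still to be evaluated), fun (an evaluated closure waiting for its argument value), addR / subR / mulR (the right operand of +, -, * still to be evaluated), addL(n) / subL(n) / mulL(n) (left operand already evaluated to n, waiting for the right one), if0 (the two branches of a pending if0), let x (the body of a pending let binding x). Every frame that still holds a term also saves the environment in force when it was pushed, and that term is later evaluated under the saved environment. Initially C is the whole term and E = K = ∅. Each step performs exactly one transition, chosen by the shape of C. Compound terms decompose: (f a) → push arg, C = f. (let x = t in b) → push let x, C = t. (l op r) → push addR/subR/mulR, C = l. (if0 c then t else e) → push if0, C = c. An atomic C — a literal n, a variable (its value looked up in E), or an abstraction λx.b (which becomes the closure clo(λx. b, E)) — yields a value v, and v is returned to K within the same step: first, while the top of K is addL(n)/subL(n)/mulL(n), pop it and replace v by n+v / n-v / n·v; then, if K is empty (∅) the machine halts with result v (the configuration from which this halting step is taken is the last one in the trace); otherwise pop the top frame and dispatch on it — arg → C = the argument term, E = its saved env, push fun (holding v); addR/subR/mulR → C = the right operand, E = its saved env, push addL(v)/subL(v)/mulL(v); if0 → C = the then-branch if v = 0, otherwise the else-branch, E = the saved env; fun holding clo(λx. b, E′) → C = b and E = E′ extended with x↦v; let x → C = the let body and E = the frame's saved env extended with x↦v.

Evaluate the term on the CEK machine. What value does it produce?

Answer: -12

Machine steps:
[0] ⟨C=((λq. (3 * ((λv. v) q))) (let x = (let y = (let q = 6 in q) in (let q = y in -2)) in (let v = ((λu. x) 7) in -4))); E=∅; K=∅⟩
[1] ⟨C=(λq. (3 * ((λv. v) q))); E=∅; K=[arg]⟩
[2] ⟨C=(let x = (let y = (let q = 6 in q) in (let q = y in -2)) in (let v = ((λu. x) 7) in -4)); E=∅; K=[fun]⟩
[3] ⟨C=(let y = (let q = 6 in q) in (let q = y in -2)); E=∅; K=[let x :: fun]⟩
[4] ⟨C=(let q = 6 in q); E=∅; K=[let y :: let x :: fun]⟩
[5] ⟨C=6; E=∅; K=[let q :: let y :: let x :: fun]⟩
[6] ⟨C=q; E={q↦6}; K=[let y :: let x :: fun]⟩
[7] ⟨C=(let q = y in -2); E={y↦6}; K=[let x :: fun]⟩
[8] ⟨C=y; E={y↦6}; K=[let q :: let x :: fun]⟩
[9] ⟨C=-2; E={q↦6, y↦6}; K=[let x :: fun]⟩
[10] ⟨C=(let v = ((λu. x) 7) in -4); E={x↦-2}; K=[fun]⟩
[11] ⟨C=((λu. x) 7); E={x↦-2}; K=[let v :: fun]⟩
[12] ⟨C=(λu. x); E={x↦-2}; K=[arg :: let v :: fun]⟩
[13] ⟨C=7; E={x↦-2}; K=[fun :: let v :: fun]⟩
[14] ⟨C=x; E={u↦7, x↦-2}; K=[let v :: fun]⟩
[15] ⟨C=-4; E={v↦-2, x↦-2}; K=[fun]⟩
[16] ⟨C=(3 * ((λv. v) q)); E={q↦-4}; K=∅⟩
[17] ⟨C=3; E={q↦-4}; K=[mulR]⟩
[18] ⟨C=((λv. v) q); E={q↦-4}; K=[mulL(3)]⟩
[19] ⟨C=(λv. v); E={q↦-4}; K=[arg :: mulL(3)]⟩
[20] ⟨C=q; E={q↦-4}; K=[fun :: mulL(3)]⟩
[21] ⟨C=v; E={v↦-4, q↦-4}; K=[mulL(3)]⟩
→ final value -12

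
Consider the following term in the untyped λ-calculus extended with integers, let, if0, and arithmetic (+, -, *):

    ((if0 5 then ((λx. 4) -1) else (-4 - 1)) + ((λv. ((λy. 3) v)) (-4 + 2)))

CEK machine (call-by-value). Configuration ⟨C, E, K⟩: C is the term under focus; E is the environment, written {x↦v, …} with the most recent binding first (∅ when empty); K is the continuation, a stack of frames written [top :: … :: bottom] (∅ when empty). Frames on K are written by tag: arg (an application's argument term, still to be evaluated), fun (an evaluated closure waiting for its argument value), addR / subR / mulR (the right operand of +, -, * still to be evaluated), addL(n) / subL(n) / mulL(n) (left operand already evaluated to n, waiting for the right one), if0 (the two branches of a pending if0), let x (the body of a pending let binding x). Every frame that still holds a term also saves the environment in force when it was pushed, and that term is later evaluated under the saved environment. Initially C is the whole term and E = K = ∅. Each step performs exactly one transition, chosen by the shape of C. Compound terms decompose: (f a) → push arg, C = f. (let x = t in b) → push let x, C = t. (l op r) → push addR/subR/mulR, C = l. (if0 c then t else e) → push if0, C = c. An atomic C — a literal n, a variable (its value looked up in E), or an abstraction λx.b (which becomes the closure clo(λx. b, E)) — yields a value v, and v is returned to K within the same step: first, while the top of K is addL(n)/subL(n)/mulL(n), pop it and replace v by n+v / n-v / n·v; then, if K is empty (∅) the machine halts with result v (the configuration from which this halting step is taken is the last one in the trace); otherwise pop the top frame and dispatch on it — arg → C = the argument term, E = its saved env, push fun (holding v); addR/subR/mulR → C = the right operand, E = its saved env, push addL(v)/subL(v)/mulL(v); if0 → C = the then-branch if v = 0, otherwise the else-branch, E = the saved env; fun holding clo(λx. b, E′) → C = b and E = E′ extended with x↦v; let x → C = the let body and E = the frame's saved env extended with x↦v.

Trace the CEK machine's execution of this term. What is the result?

Answer: -2

Derivation:
t=0: [C=((if0 5 then ((λx. 4) -1) else (-4 - 1)) + ((λv. ((λy. 3) v)) (-4 + 2))) | E=∅ | K=∅]
t=1: [C=(if0 5 then ((λx. 4) -1) else (-4 - 1)) | E=∅ | K=[addR]]
t=2: [C=5 | E=∅ | K=[if0 :: addR]]
t=3: [C=(-4 - 1) | E=∅ | K=[addR]]
t=4: [C=-4 | E=∅ | K=[subR :: addR]]
t=5: [C=1 | E=∅ | K=[subL(-4) :: addR]]
t=6: [C=((λv. ((λy. 3) v)) (-4 + 2)) | E=∅ | K=[addL(-5)]]
t=7: [C=(λv. ((λy. 3) v)) | E=∅ | K=[arg :: addL(-5)]]
t=8: [C=(-4 + 2) | E=∅ | K=[fun :: addL(-5)]]
t=9: [C=-4 | E=∅ | K=[addR :: fun :: addL(-5)]]
t=10: [C=2 | E=∅ | K=[addL(-4) :: fun :: addL(-5)]]
t=11: [C=((λy. 3) v) | E={v↦-2} | K=[addL(-5)]]
t=12: [C=(λy. 3) | E={v↦-2} | K=[arg :: addL(-5)]]
t=13: [C=v | E={v↦-2} | K=[fun :: addL(-5)]]
t=14: [C=3 | E={y↦-2, v↦-2} | K=[addL(-5)]]
→ final value -2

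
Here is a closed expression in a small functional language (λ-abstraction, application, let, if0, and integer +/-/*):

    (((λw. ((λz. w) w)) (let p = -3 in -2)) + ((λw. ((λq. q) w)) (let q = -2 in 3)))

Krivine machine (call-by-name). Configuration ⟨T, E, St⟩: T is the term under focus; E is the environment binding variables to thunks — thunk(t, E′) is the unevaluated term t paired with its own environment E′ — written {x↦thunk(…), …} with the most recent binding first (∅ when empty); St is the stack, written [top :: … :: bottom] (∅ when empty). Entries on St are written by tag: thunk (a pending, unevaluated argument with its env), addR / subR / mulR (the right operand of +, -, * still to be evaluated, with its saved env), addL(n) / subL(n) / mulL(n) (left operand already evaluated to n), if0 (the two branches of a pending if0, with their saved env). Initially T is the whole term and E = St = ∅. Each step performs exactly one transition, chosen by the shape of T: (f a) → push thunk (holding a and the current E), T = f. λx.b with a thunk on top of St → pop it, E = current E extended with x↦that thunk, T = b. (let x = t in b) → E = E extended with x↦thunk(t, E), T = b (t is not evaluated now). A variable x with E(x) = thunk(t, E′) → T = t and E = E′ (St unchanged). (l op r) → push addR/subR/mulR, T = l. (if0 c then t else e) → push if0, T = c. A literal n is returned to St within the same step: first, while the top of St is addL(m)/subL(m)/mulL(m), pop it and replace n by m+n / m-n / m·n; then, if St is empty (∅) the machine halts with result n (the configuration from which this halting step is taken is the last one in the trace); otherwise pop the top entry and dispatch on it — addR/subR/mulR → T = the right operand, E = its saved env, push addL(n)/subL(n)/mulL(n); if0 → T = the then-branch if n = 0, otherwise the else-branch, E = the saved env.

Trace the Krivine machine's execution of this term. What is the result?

step 0: [T=(((λw. ((λz. w) w)) (let p = -3 in -2)) + ((λw. ((λq. q) w)) (let q = -2 in 3))) | E=∅ | St=∅]
step 1: [T=((λw. ((λz. w) w)) (let p = -3 in -2)) | E=∅ | St=[addR]]
step 2: [T=(λw. ((λz. w) w)) | E=∅ | St=[thunk :: addR]]
step 3: [T=((λz. w) w) | E={w↦thunk((let p = -3 in -2), ∅)} | St=[addR]]
step 4: [T=(λz. w) | E={w↦thunk((let p = -3 in -2), ∅)} | St=[thunk :: addR]]
step 5: [T=w | E={z↦thunk(w, {w↦thunk((let p = -3 in -2), ∅)}), w↦thunk((let p = -3 in -2), ∅)} | St=[addR]]
step 6: [T=(let p = -3 in -2) | E=∅ | St=[addR]]
step 7: [T=-2 | E={p↦thunk(-3, ∅)} | St=[addR]]
step 8: [T=((λw. ((λq. q) w)) (let q = -2 in 3)) | E=∅ | St=[addL(-2)]]
step 9: [T=(λw. ((λq. q) w)) | E=∅ | St=[thunk :: addL(-2)]]
step 10: [T=((λq. q) w) | E={w↦thunk((let q = -2 in 3), ∅)} | St=[addL(-2)]]
step 11: [T=(λq. q) | E={w↦thunk((let q = -2 in 3), ∅)} | St=[thunk :: addL(-2)]]
step 12: [T=q | E={q↦thunk(w, {w↦thunk((let q = -2 in 3), ∅)}), w↦thunk((let q = -2 in 3), ∅)} | St=[addL(-2)]]
step 13: [T=w | E={w↦thunk((let q = -2 in 3), ∅)} | St=[addL(-2)]]
step 14: [T=(let q = -2 in 3) | E=∅ | St=[addL(-2)]]
step 15: [T=3 | E={q↦thunk(-2, ∅)} | St=[addL(-2)]]
→ final value 1

Answer: 1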